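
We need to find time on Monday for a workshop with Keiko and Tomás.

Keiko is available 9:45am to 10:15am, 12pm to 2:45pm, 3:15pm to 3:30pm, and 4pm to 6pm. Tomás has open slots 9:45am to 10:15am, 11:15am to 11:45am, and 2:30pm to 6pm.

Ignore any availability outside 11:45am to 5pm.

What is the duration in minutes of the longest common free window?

60 minutes

Keiko ∩ Tomás: 09:45–10:15, 14:30–14:45, 15:15–15:30, 16:00–18:00.
Restricted to 11:45–17:00: 14:30–14:45, 15:15–15:30, 16:00–17:00.
Common window lengths: 15, 15, 60 min; longest is 60.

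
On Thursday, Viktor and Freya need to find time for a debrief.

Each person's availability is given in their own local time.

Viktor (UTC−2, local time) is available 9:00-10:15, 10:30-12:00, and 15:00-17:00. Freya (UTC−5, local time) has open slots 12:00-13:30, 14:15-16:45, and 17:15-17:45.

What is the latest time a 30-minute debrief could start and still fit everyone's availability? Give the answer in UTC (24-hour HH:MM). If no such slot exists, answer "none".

Viktor → UTC: 11:00–12:15, 12:30–14:00, 17:00–19:00.
Freya → UTC: 17:00–18:30, 19:15–21:45, 22:15–22:45.
Viktor ∩ Freya: 17:00–18:30.
Windows ≥ 30 min: 17:00–18:30.
Latest start in the last window 17:00–18:30 is 18:30 − 30 min = 18:00.

18:00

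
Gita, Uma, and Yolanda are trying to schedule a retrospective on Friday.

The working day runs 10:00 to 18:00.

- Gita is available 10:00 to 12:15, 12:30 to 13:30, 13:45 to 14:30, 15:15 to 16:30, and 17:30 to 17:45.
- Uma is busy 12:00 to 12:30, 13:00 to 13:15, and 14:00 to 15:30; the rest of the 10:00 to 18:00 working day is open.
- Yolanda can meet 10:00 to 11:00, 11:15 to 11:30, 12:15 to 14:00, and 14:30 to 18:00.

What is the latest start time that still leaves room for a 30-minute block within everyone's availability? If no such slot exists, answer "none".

16:00

Uma free within 10:00–18:00: 10:00–12:00, 12:30–13:00, 13:15–14:00, 15:30–18:00.
Gita ∩ Uma: 10:00–12:00, 12:30–13:00, 13:15–13:30, 13:45–14:00, 15:30–16:30, 17:30–17:45.
Gita ∩ Uma ∩ Yolanda: 10:00–11:00, 11:15–11:30, 12:30–13:00, 13:15–13:30, 13:45–14:00, 15:30–16:30, 17:30–17:45.
Windows ≥ 30 min: 10:00–11:00, 12:30–13:00, 15:30–16:30.
Latest start in the last window 15:30–16:30 is 16:30 − 30 min = 16:00.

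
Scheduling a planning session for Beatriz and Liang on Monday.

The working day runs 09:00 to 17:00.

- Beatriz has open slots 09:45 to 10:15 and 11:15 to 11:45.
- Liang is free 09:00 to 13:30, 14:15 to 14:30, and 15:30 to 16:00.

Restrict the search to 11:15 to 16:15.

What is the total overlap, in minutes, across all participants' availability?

Beatriz ∩ Liang: 09:45–10:15, 11:15–11:45.
Restricted to 11:15–16:15: 11:15–11:45.
Total common minutes: 30.

30 minutes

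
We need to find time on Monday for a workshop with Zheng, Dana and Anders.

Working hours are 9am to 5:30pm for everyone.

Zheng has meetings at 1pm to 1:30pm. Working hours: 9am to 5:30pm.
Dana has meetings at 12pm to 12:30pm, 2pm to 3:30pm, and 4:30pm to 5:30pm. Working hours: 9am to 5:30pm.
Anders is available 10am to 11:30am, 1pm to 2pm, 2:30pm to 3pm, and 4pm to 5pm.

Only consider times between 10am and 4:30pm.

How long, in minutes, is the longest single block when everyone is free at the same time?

90 minutes

Zheng free within 09:00–17:30: 09:00–13:00, 13:30–17:30.
Dana free within 09:00–17:30: 09:00–12:00, 12:30–14:00, 15:30–16:30.
Zheng ∩ Dana: 09:00–12:00, 12:30–13:00, 13:30–14:00, 15:30–16:30.
Zheng ∩ Dana ∩ Anders: 10:00–11:30, 13:30–14:00, 16:00–16:30.
Restricted to 10:00–16:30: 10:00–11:30, 13:30–14:00, 16:00–16:30.
Common window lengths: 90, 30, 30 min; longest is 90.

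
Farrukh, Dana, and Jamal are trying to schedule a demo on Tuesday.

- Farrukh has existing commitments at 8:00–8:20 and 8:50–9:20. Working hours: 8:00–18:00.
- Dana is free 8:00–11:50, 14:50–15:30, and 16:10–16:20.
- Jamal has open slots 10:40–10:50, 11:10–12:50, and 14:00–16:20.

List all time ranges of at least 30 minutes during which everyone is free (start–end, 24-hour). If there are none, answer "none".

11:10–11:50, 14:50–15:30

Farrukh free within 08:00–18:00: 08:20–08:50, 09:20–18:00.
Farrukh ∩ Dana: 08:20–08:50, 09:20–11:50, 14:50–15:30, 16:10–16:20.
Farrukh ∩ Dana ∩ Jamal: 10:40–10:50, 11:10–11:50, 14:50–15:30, 16:10–16:20.
Windows ≥ 30 min: 11:10–11:50, 14:50–15:30.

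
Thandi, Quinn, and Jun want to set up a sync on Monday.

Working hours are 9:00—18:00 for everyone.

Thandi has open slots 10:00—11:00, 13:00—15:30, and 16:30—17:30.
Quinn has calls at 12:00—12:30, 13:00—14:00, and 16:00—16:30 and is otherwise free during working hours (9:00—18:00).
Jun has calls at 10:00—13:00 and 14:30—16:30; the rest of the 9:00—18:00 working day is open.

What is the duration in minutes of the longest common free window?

Quinn free within 09:00–18:00: 09:00–12:00, 12:30–13:00, 14:00–16:00, 16:30–18:00.
Jun free within 09:00–18:00: 09:00–10:00, 13:00–14:30, 16:30–18:00.
Thandi ∩ Quinn: 10:00–11:00, 14:00–15:30, 16:30–17:30.
Thandi ∩ Quinn ∩ Jun: 14:00–14:30, 16:30–17:30.
Common window lengths: 30, 60 min; longest is 60.

60 minutes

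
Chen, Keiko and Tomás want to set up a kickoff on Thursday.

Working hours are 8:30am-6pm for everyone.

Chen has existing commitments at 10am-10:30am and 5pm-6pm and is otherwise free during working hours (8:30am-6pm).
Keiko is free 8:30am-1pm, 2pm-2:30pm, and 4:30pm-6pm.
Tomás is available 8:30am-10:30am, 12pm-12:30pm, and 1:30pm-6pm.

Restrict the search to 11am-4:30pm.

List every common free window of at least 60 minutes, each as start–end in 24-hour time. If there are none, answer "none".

none

Chen free within 08:30–18:00: 08:30–10:00, 10:30–17:00.
Chen ∩ Keiko: 08:30–10:00, 10:30–13:00, 14:00–14:30, 16:30–17:00.
Chen ∩ Keiko ∩ Tomás: 08:30–10:00, 12:00–12:30, 14:00–14:30, 16:30–17:00.
Restricted to 11:00–16:30: 12:00–12:30, 14:00–14:30.
Windows ≥ 60 min: (none).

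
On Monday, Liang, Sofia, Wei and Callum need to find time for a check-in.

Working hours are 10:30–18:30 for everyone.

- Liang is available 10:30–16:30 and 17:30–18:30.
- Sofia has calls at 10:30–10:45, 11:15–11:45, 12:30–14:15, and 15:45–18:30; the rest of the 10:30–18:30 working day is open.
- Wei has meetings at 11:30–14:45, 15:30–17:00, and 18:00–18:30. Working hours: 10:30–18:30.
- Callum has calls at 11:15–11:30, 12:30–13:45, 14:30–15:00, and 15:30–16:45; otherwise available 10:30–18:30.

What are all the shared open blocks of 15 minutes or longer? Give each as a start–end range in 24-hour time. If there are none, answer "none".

10:45–11:15, 15:00–15:30

Sofia free within 10:30–18:30: 10:45–11:15, 11:45–12:30, 14:15–15:45.
Wei free within 10:30–18:30: 10:30–11:30, 14:45–15:30, 17:00–18:00.
Callum free within 10:30–18:30: 10:30–11:15, 11:30–12:30, 13:45–14:30, 15:00–15:30, 16:45–18:30.
Liang ∩ Sofia: 10:45–11:15, 11:45–12:30, 14:15–15:45.
Liang ∩ Sofia ∩ Wei: 10:45–11:15, 14:45–15:30.
Liang ∩ Sofia ∩ Wei ∩ Callum: 10:45–11:15, 15:00–15:30.
Windows ≥ 15 min: 10:45–11:15, 15:00–15:30.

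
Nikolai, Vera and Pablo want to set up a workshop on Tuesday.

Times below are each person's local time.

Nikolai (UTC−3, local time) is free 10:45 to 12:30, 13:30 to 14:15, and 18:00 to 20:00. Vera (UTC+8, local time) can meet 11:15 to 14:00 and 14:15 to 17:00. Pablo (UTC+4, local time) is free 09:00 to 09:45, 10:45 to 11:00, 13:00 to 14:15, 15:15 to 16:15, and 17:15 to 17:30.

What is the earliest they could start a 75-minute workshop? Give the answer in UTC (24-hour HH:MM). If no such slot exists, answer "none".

Nikolai → UTC: 13:45–15:30, 16:30–17:15, 21:00–23:00.
Vera → UTC: 03:15–06:00, 06:15–09:00.
Pablo → UTC: 05:00–05:45, 06:45–07:00, 09:00–10:15, 11:15–12:15, 13:15–13:30.
Nikolai ∩ Vera: (none).
Nikolai ∩ Vera ∩ Pablo: (none).
Windows ≥ 75 min: (none).

none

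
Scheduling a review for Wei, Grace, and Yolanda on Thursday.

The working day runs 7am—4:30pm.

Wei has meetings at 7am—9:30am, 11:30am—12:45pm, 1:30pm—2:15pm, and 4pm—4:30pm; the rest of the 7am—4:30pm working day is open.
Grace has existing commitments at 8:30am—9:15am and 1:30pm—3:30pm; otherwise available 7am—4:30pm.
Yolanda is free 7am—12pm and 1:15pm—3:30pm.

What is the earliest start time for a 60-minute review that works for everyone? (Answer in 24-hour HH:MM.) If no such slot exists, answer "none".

09:30

Wei free within 07:00–16:30: 09:30–11:30, 12:45–13:30, 14:15–16:00.
Grace free within 07:00–16:30: 07:00–08:30, 09:15–13:30, 15:30–16:30.
Wei ∩ Grace: 09:30–11:30, 12:45–13:30, 15:30–16:00.
Wei ∩ Grace ∩ Yolanda: 09:30–11:30, 13:15–13:30.
Windows ≥ 60 min: 09:30–11:30.
Earliest such window starts at 09:30.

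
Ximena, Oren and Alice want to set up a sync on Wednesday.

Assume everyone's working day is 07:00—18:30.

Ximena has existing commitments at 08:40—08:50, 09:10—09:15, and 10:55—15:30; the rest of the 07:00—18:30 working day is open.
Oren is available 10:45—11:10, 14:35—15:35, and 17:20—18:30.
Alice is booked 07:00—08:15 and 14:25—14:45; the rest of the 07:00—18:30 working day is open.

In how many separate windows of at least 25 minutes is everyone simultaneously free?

1

Ximena free within 07:00–18:30: 07:00–08:40, 08:50–09:10, 09:15–10:55, 15:30–18:30.
Alice free within 07:00–18:30: 08:15–14:25, 14:45–18:30.
Ximena ∩ Oren: 10:45–10:55, 15:30–15:35, 17:20–18:30.
Ximena ∩ Oren ∩ Alice: 10:45–10:55, 15:30–15:35, 17:20–18:30.
Windows ≥ 25 min: 17:20–18:30.
That's 1 window.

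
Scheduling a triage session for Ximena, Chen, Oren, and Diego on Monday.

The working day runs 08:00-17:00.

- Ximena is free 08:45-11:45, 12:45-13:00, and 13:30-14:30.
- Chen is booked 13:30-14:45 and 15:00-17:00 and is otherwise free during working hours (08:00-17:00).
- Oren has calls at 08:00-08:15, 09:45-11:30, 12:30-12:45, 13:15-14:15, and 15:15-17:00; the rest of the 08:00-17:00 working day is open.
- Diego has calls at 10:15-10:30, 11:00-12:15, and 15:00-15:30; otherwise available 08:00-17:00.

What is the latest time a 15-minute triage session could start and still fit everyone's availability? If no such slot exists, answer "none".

Chen free within 08:00–17:00: 08:00–13:30, 14:45–15:00.
Oren free within 08:00–17:00: 08:15–09:45, 11:30–12:30, 12:45–13:15, 14:15–15:15.
Diego free within 08:00–17:00: 08:00–10:15, 10:30–11:00, 12:15–15:00, 15:30–17:00.
Ximena ∩ Chen: 08:45–11:45, 12:45–13:00.
Ximena ∩ Chen ∩ Oren: 08:45–09:45, 11:30–11:45, 12:45–13:00.
Ximena ∩ Chen ∩ Oren ∩ Diego: 08:45–09:45, 12:45–13:00.
Windows ≥ 15 min: 08:45–09:45, 12:45–13:00.
Latest start in the last window 12:45–13:00 is 13:00 − 15 min = 12:45.

12:45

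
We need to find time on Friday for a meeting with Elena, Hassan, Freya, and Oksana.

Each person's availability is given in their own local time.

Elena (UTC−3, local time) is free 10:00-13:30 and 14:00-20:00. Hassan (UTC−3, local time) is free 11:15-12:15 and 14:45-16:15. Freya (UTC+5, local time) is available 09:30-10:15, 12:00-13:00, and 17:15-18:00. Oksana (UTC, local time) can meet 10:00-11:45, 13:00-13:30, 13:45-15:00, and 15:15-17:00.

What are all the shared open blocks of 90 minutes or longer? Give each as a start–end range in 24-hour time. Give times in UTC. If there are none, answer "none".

none

Elena → UTC: 13:00–16:30, 17:00–23:00.
Hassan → UTC: 14:15–15:15, 17:45–19:15.
Freya → UTC: 04:30–05:15, 07:00–08:00, 12:15–13:00.
Oksana → UTC: 10:00–11:45, 13:00–13:30, 13:45–15:00, 15:15–17:00.
Elena ∩ Hassan: 14:15–15:15, 17:45–19:15.
Elena ∩ Hassan ∩ Freya: (none).
Elena ∩ Hassan ∩ Freya ∩ Oksana: (none).
Windows ≥ 90 min: (none).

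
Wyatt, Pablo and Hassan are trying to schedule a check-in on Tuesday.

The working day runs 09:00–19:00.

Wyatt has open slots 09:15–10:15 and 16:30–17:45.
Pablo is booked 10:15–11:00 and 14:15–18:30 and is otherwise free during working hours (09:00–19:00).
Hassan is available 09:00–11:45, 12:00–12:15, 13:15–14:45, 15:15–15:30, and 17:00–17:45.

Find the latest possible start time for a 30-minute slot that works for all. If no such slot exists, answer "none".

Pablo free within 09:00–19:00: 09:00–10:15, 11:00–14:15, 18:30–19:00.
Wyatt ∩ Pablo: 09:15–10:15.
Wyatt ∩ Pablo ∩ Hassan: 09:15–10:15.
Windows ≥ 30 min: 09:15–10:15.
Latest start in the last window 09:15–10:15 is 10:15 − 30 min = 09:45.

09:45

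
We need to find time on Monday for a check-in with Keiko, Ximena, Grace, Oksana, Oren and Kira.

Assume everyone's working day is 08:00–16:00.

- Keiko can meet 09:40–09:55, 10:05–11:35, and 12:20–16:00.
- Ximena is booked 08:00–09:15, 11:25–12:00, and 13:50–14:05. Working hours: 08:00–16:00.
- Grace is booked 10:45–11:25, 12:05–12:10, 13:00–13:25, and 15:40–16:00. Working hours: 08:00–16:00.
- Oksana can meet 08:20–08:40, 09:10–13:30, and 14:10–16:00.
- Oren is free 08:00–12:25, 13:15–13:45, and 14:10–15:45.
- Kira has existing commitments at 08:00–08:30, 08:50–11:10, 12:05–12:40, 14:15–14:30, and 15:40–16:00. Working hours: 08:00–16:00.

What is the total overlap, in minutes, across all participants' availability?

80 minutes

Ximena free within 08:00–16:00: 09:15–11:25, 12:00–13:50, 14:05–16:00.
Grace free within 08:00–16:00: 08:00–10:45, 11:25–12:05, 12:10–13:00, 13:25–15:40.
Kira free within 08:00–16:00: 08:30–08:50, 11:10–12:05, 12:40–14:15, 14:30–15:40.
Keiko ∩ Ximena: 09:40–09:55, 10:05–11:25, 12:20–13:50, 14:05–16:00.
Keiko ∩ Ximena ∩ Grace: 09:40–09:55, 10:05–10:45, 12:20–13:00, 13:25–13:50, 14:05–15:40.
Keiko ∩ Ximena ∩ Grace ∩ Oksana: 09:40–09:55, 10:05–10:45, 12:20–13:00, 13:25–13:30, 14:10–15:40.
Keiko ∩ Ximena ∩ Grace ∩ Oksana ∩ Oren: 09:40–09:55, 10:05–10:45, 12:20–12:25, 13:25–13:30, 14:10–15:40.
Keiko ∩ Ximena ∩ Grace ∩ Oksana ∩ Oren ∩ Kira: 13:25–13:30, 14:10–14:15, 14:30–15:40.
Total common minutes: 5 + 5 + 70 = 80.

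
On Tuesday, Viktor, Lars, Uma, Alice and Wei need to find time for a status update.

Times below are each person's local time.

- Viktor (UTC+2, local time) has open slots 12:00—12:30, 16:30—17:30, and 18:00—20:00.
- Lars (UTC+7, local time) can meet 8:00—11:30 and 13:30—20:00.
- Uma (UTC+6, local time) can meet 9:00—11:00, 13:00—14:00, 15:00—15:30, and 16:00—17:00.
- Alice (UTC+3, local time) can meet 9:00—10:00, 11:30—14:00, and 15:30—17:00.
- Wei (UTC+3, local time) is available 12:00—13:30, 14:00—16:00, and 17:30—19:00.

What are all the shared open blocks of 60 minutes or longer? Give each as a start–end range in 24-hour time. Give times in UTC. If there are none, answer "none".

Viktor → UTC: 10:00–10:30, 14:30–15:30, 16:00–18:00.
Lars → UTC: 01:00–04:30, 06:30–13:00.
Uma → UTC: 03:00–05:00, 07:00–08:00, 09:00–09:30, 10:00–11:00.
Alice → UTC: 06:00–07:00, 08:30–11:00, 12:30–14:00.
Wei → UTC: 09:00–10:30, 11:00–13:00, 14:30–16:00.
Viktor ∩ Lars: 10:00–10:30.
Viktor ∩ Lars ∩ Uma: 10:00–10:30.
Viktor ∩ Lars ∩ Uma ∩ Alice: 10:00–10:30.
Viktor ∩ Lars ∩ Uma ∩ Alice ∩ Wei: 10:00–10:30.
Windows ≥ 60 min: (none).

none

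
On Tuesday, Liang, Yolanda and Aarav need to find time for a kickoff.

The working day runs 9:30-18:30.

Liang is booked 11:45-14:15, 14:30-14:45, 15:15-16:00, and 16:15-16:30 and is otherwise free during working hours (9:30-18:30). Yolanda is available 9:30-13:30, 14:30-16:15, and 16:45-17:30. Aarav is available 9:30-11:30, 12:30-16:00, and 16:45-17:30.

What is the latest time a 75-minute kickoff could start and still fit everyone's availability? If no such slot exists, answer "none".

Liang free within 09:30–18:30: 09:30–11:45, 14:15–14:30, 14:45–15:15, 16:00–16:15, 16:30–18:30.
Liang ∩ Yolanda: 09:30–11:45, 14:45–15:15, 16:00–16:15, 16:45–17:30.
Liang ∩ Yolanda ∩ Aarav: 09:30–11:30, 14:45–15:15, 16:45–17:30.
Windows ≥ 75 min: 09:30–11:30.
Latest start in the last window 09:30–11:30 is 11:30 − 75 min = 10:15.

10:15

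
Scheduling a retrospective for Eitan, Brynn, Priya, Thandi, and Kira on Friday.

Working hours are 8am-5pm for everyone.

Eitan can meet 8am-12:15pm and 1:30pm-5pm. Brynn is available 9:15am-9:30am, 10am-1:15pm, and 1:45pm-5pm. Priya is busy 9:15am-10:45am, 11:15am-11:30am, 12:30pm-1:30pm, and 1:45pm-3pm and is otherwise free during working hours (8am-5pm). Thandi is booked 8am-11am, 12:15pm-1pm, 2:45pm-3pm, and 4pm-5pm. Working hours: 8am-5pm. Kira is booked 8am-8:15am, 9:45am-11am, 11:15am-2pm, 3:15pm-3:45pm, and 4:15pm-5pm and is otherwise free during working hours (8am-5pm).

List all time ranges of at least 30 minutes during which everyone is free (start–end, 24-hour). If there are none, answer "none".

Priya free within 08:00–17:00: 08:00–09:15, 10:45–11:15, 11:30–12:30, 13:30–13:45, 15:00–17:00.
Thandi free within 08:00–17:00: 11:00–12:15, 13:00–14:45, 15:00–16:00.
Kira free within 08:00–17:00: 08:15–09:45, 11:00–11:15, 14:00–15:15, 15:45–16:15.
Eitan ∩ Brynn: 09:15–09:30, 10:00–12:15, 13:45–17:00.
Eitan ∩ Brynn ∩ Priya: 10:45–11:15, 11:30–12:15, 15:00–17:00.
Eitan ∩ Brynn ∩ Priya ∩ Thandi: 11:00–11:15, 11:30–12:15, 15:00–16:00.
Eitan ∩ Brynn ∩ Priya ∩ Thandi ∩ Kira: 11:00–11:15, 15:00–15:15, 15:45–16:00.
Windows ≥ 30 min: (none).

none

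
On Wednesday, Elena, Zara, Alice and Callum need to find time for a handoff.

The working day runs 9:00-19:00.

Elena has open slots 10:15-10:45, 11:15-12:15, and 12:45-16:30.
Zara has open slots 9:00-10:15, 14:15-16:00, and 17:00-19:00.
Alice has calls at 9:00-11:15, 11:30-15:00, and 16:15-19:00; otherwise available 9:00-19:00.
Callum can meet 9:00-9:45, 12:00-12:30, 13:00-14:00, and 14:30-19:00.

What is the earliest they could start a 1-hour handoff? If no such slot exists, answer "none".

15:00

Alice free within 09:00–19:00: 11:15–11:30, 15:00–16:15.
Elena ∩ Zara: 14:15–16:00.
Elena ∩ Zara ∩ Alice: 15:00–16:00.
Elena ∩ Zara ∩ Alice ∩ Callum: 15:00–16:00.
Windows ≥ 60 min: 15:00–16:00.
Earliest such window starts at 15:00.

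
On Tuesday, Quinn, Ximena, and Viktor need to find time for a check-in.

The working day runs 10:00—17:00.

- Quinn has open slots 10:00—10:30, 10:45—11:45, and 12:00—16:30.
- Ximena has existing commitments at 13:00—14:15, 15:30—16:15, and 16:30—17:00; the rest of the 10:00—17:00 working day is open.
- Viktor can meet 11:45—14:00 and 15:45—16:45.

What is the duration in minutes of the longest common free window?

60 minutes

Ximena free within 10:00–17:00: 10:00–13:00, 14:15–15:30, 16:15–16:30.
Quinn ∩ Ximena: 10:00–10:30, 10:45–11:45, 12:00–13:00, 14:15–15:30, 16:15–16:30.
Quinn ∩ Ximena ∩ Viktor: 12:00–13:00, 16:15–16:30.
Common window lengths: 60, 15 min; longest is 60.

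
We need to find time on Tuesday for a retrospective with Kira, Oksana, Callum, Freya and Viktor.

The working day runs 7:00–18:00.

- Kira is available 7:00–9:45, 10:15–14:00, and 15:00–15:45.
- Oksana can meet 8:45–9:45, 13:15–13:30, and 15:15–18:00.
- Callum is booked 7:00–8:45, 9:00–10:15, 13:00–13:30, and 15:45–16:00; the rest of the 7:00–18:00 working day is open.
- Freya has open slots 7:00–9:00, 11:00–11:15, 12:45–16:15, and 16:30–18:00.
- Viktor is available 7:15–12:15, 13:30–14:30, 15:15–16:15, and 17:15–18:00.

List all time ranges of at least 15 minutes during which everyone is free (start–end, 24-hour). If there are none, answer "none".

08:45–09:00, 15:15–15:45

Callum free within 07:00–18:00: 08:45–09:00, 10:15–13:00, 13:30–15:45, 16:00–18:00.
Kira ∩ Oksana: 08:45–09:45, 13:15–13:30, 15:15–15:45.
Kira ∩ Oksana ∩ Callum: 08:45–09:00, 15:15–15:45.
Kira ∩ Oksana ∩ Callum ∩ Freya: 08:45–09:00, 15:15–15:45.
Kira ∩ Oksana ∩ Callum ∩ Freya ∩ Viktor: 08:45–09:00, 15:15–15:45.
Windows ≥ 15 min: 08:45–09:00, 15:15–15:45.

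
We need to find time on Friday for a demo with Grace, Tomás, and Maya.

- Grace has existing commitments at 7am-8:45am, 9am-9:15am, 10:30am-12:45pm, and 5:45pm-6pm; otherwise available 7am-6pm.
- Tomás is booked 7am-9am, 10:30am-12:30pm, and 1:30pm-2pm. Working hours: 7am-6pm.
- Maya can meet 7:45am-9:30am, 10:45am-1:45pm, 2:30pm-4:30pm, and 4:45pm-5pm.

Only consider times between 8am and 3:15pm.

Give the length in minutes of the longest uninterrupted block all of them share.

Grace free within 07:00–18:00: 08:45–09:00, 09:15–10:30, 12:45–17:45.
Tomás free within 07:00–18:00: 09:00–10:30, 12:30–13:30, 14:00–18:00.
Grace ∩ Tomás: 09:15–10:30, 12:45–13:30, 14:00–17:45.
Grace ∩ Tomás ∩ Maya: 09:15–09:30, 12:45–13:30, 14:30–16:30, 16:45–17:00.
Restricted to 08:00–15:15: 09:15–09:30, 12:45–13:30, 14:30–15:15.
Common window lengths: 15, 45, 45 min; longest is 45.

45 minutes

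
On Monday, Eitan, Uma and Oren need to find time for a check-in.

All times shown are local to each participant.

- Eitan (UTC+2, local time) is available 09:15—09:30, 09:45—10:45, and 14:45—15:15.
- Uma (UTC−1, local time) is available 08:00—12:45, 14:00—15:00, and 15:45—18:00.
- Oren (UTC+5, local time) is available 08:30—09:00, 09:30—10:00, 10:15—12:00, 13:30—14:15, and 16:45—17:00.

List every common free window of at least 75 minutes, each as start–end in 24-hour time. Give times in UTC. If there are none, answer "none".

Eitan → UTC: 07:15–07:30, 07:45–08:45, 12:45–13:15.
Uma → UTC: 09:00–13:45, 15:00–16:00, 16:45–19:00.
Oren → UTC: 03:30–04:00, 04:30–05:00, 05:15–07:00, 08:30–09:15, 11:45–12:00.
Eitan ∩ Uma: 12:45–13:15.
Eitan ∩ Uma ∩ Oren: (none).
Windows ≥ 75 min: (none).

none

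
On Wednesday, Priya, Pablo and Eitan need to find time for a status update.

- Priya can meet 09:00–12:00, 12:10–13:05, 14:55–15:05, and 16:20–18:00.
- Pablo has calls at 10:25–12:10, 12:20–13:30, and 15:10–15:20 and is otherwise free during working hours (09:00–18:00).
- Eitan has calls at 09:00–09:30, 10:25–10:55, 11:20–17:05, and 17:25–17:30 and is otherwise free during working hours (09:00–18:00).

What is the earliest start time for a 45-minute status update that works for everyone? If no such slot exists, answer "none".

09:30

Pablo free within 09:00–18:00: 09:00–10:25, 12:10–12:20, 13:30–15:10, 15:20–18:00.
Eitan free within 09:00–18:00: 09:30–10:25, 10:55–11:20, 17:05–17:25, 17:30–18:00.
Priya ∩ Pablo: 09:00–10:25, 12:10–12:20, 14:55–15:05, 16:20–18:00.
Priya ∩ Pablo ∩ Eitan: 09:30–10:25, 17:05–17:25, 17:30–18:00.
Windows ≥ 45 min: 09:30–10:25.
Earliest such window starts at 09:30.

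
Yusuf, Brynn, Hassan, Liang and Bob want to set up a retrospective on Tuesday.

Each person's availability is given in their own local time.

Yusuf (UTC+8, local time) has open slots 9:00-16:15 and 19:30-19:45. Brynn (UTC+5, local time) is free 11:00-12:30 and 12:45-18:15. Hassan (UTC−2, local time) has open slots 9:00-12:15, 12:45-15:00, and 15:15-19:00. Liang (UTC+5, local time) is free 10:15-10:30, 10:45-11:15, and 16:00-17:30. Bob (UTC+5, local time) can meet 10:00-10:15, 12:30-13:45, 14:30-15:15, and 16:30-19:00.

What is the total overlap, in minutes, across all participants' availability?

Yusuf → UTC: 01:00–08:15, 11:30–11:45.
Brynn → UTC: 06:00–07:30, 07:45–13:15.
Hassan → UTC: 11:00–14:15, 14:45–17:00, 17:15–21:00.
Liang → UTC: 05:15–05:30, 05:45–06:15, 11:00–12:30.
Bob → UTC: 05:00–05:15, 07:30–08:45, 09:30–10:15, 11:30–14:00.
Yusuf ∩ Brynn: 06:00–07:30, 07:45–08:15, 11:30–11:45.
Yusuf ∩ Brynn ∩ Hassan: 11:30–11:45.
Yusuf ∩ Brynn ∩ Hassan ∩ Liang: 11:30–11:45.
Yusuf ∩ Brynn ∩ Hassan ∩ Liang ∩ Bob: 11:30–11:45.
Total common minutes: 15.

15 minutes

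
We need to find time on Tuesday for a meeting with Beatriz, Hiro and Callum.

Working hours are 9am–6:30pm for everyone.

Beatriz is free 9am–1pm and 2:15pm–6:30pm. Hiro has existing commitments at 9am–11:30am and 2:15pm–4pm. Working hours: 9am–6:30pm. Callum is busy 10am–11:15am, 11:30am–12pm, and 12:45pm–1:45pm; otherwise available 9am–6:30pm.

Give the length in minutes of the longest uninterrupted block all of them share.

Hiro free within 09:00–18:30: 11:30–14:15, 16:00–18:30.
Callum free within 09:00–18:30: 09:00–10:00, 11:15–11:30, 12:00–12:45, 13:45–18:30.
Beatriz ∩ Hiro: 11:30–13:00, 16:00–18:30.
Beatriz ∩ Hiro ∩ Callum: 12:00–12:45, 16:00–18:30.
Common window lengths: 45, 150 min; longest is 150.

150 minutes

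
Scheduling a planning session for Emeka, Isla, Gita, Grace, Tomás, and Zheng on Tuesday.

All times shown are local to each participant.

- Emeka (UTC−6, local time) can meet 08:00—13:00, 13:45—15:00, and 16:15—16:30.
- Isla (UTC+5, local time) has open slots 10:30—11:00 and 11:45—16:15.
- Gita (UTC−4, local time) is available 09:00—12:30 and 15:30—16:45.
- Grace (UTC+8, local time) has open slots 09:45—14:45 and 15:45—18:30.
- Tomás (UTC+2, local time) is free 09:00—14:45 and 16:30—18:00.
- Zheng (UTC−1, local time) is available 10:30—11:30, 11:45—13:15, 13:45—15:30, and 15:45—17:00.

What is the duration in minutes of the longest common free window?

Emeka → UTC: 14:00–19:00, 19:45–21:00, 22:15–22:30.
Isla → UTC: 05:30–06:00, 06:45–11:15.
Gita → UTC: 13:00–16:30, 19:30–20:45.
Grace → UTC: 01:45–06:45, 07:45–10:30.
Tomás → UTC: 07:00–12:45, 14:30–16:00.
Zheng → UTC: 11:30–12:30, 12:45–14:15, 14:45–16:30, 16:45–18:00.
Emeka ∩ Isla: (none).
Emeka ∩ Isla ∩ Gita: (none).
Emeka ∩ Isla ∩ Gita ∩ Grace: (none).
Emeka ∩ Isla ∩ Gita ∩ Grace ∩ Tomás: (none).
Emeka ∩ Isla ∩ Gita ∩ Grace ∩ Tomás ∩ Zheng: (none).
No common window.

0 minutes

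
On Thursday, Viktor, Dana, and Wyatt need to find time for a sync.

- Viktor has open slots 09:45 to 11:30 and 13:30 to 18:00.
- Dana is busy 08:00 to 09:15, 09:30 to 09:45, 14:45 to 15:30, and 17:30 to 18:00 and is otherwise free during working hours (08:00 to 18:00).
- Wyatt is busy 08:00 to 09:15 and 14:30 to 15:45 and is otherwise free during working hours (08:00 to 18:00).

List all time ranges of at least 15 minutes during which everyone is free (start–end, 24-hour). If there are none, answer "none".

09:45–11:30, 13:30–14:30, 15:45–17:30

Dana free within 08:00–18:00: 09:15–09:30, 09:45–14:45, 15:30–17:30.
Wyatt free within 08:00–18:00: 09:15–14:30, 15:45–18:00.
Viktor ∩ Dana: 09:45–11:30, 13:30–14:45, 15:30–17:30.
Viktor ∩ Dana ∩ Wyatt: 09:45–11:30, 13:30–14:30, 15:45–17:30.
Windows ≥ 15 min: 09:45–11:30, 13:30–14:30, 15:45–17:30.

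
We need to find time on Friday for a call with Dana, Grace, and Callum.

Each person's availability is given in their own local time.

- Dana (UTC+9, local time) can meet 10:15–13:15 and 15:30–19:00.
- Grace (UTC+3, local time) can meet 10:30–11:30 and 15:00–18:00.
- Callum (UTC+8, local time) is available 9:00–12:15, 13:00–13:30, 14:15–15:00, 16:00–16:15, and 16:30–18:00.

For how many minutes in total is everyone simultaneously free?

Dana → UTC: 01:15–04:15, 06:30–10:00.
Grace → UTC: 07:30–08:30, 12:00–15:00.
Callum → UTC: 01:00–04:15, 05:00–05:30, 06:15–07:00, 08:00–08:15, 08:30–10:00.
Dana ∩ Grace: 07:30–08:30.
Dana ∩ Grace ∩ Callum: 08:00–08:15.
Total common minutes: 15.

15 minutes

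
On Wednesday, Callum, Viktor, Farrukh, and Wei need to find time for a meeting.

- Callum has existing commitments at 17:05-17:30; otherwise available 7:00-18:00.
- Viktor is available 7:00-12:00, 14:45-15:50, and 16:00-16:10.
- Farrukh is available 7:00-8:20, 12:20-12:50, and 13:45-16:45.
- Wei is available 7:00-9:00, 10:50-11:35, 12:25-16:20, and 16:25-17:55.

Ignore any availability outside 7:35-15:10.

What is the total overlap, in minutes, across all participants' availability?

70 minutes

Callum free within 07:00–18:00: 07:00–17:05, 17:30–18:00.
Callum ∩ Viktor: 07:00–12:00, 14:45–15:50, 16:00–16:10.
Callum ∩ Viktor ∩ Farrukh: 07:00–08:20, 14:45–15:50, 16:00–16:10.
Callum ∩ Viktor ∩ Farrukh ∩ Wei: 07:00–08:20, 14:45–15:50, 16:00–16:10.
Restricted to 07:35–15:10: 07:35–08:20, 14:45–15:10.
Total common minutes: 45 + 25 = 70.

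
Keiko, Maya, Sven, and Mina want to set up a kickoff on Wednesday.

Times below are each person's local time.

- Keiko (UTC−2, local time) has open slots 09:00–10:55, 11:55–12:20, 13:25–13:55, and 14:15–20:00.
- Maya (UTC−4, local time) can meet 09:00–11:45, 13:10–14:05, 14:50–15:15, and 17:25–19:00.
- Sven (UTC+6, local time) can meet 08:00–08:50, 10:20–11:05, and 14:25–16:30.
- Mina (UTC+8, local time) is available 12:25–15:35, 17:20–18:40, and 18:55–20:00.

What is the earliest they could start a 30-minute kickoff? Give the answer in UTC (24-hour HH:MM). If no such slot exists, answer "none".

Keiko → UTC: 11:00–12:55, 13:55–14:20, 15:25–15:55, 16:15–22:00.
Maya → UTC: 13:00–15:45, 17:10–18:05, 18:50–19:15, 21:25–23:00.
Sven → UTC: 02:00–02:50, 04:20–05:05, 08:25–10:30.
Mina → UTC: 04:25–07:35, 09:20–10:40, 10:55–12:00.
Keiko ∩ Maya: 13:55–14:20, 15:25–15:45, 17:10–18:05, 18:50–19:15, 21:25–22:00.
Keiko ∩ Maya ∩ Sven: (none).
Keiko ∩ Maya ∩ Sven ∩ Mina: (none).
Windows ≥ 30 min: (none).

none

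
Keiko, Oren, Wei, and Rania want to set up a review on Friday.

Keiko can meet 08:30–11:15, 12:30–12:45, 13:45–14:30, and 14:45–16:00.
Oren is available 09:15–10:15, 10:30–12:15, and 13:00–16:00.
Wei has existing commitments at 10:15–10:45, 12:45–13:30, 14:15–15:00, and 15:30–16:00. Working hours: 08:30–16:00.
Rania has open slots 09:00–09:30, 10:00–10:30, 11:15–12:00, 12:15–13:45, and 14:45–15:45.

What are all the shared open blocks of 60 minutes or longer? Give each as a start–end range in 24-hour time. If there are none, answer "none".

Wei free within 08:30–16:00: 08:30–10:15, 10:45–12:45, 13:30–14:15, 15:00–15:30.
Keiko ∩ Oren: 09:15–10:15, 10:30–11:15, 13:45–14:30, 14:45–16:00.
Keiko ∩ Oren ∩ Wei: 09:15–10:15, 10:45–11:15, 13:45–14:15, 15:00–15:30.
Keiko ∩ Oren ∩ Wei ∩ Rania: 09:15–09:30, 10:00–10:15, 15:00–15:30.
Windows ≥ 60 min: (none).

none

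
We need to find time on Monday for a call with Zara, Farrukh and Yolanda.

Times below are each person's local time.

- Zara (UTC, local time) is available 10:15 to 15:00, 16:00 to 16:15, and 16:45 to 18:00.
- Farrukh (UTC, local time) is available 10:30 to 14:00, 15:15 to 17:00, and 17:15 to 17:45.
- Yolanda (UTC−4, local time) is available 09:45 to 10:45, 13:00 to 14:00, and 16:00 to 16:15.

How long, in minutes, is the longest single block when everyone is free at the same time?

30 minutes

Zara → UTC: 10:15–15:00, 16:00–16:15, 16:45–18:00.
Farrukh → UTC: 10:30–14:00, 15:15–17:00, 17:15–17:45.
Yolanda → UTC: 13:45–14:45, 17:00–18:00, 20:00–20:15.
Zara ∩ Farrukh: 10:30–14:00, 16:00–16:15, 16:45–17:00, 17:15–17:45.
Zara ∩ Farrukh ∩ Yolanda: 13:45–14:00, 17:15–17:45.
Common window lengths: 15, 30 min; longest is 30.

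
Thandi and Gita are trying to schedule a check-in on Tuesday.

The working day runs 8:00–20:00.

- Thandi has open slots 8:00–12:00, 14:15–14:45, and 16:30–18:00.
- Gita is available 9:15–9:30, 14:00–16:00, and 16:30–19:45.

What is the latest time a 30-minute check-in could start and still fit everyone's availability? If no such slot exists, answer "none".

Thandi ∩ Gita: 09:15–09:30, 14:15–14:45, 16:30–18:00.
Windows ≥ 30 min: 14:15–14:45, 16:30–18:00.
Latest start in the last window 16:30–18:00 is 18:00 − 30 min = 17:30.

17:30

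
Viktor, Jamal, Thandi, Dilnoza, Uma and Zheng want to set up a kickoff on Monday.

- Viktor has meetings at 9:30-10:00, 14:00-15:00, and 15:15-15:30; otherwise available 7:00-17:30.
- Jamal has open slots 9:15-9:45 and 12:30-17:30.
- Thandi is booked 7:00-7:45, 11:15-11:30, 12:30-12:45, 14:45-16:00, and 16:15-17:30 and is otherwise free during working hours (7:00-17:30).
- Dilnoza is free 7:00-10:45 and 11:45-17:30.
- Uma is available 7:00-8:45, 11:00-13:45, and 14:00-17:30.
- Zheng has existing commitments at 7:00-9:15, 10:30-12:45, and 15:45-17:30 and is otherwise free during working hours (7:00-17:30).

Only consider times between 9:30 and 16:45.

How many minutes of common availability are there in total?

Viktor free within 07:00–17:30: 07:00–09:30, 10:00–14:00, 15:00–15:15, 15:30–17:30.
Thandi free within 07:00–17:30: 07:45–11:15, 11:30–12:30, 12:45–14:45, 16:00–16:15.
Zheng free within 07:00–17:30: 09:15–10:30, 12:45–15:45.
Viktor ∩ Jamal: 09:15–09:30, 12:30–14:00, 15:00–15:15, 15:30–17:30.
Viktor ∩ Jamal ∩ Thandi: 09:15–09:30, 12:45–14:00, 16:00–16:15.
Viktor ∩ Jamal ∩ Thandi ∩ Dilnoza: 09:15–09:30, 12:45–14:00, 16:00–16:15.
Viktor ∩ Jamal ∩ Thandi ∩ Dilnoza ∩ Uma: 12:45–13:45, 16:00–16:15.
Viktor ∩ Jamal ∩ Thandi ∩ Dilnoza ∩ Uma ∩ Zheng: 12:45–13:45.
Restricted to 09:30–16:45: 12:45–13:45.
Total common minutes: 60.

60 minutes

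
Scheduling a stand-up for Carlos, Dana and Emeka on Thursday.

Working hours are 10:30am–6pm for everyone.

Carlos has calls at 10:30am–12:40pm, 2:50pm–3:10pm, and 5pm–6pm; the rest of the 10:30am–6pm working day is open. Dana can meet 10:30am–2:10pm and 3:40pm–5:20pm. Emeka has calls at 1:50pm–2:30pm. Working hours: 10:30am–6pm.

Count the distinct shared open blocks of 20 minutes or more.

2

Carlos free within 10:30–18:00: 12:40–14:50, 15:10–17:00.
Emeka free within 10:30–18:00: 10:30–13:50, 14:30–18:00.
Carlos ∩ Dana: 12:40–14:10, 15:40–17:00.
Carlos ∩ Dana ∩ Emeka: 12:40–13:50, 15:40–17:00.
Windows ≥ 20 min: 12:40–13:50, 15:40–17:00.
That's 2 windows.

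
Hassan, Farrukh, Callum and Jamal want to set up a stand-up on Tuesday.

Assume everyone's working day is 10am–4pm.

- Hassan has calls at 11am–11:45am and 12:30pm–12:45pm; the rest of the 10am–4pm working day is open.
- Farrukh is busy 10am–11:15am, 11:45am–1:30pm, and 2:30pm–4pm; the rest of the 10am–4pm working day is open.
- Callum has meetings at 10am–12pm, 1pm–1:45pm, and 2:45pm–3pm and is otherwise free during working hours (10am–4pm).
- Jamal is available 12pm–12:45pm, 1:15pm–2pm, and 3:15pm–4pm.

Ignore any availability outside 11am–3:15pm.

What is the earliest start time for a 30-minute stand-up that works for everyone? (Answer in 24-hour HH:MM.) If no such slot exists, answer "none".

Hassan free within 10:00–16:00: 10:00–11:00, 11:45–12:30, 12:45–16:00.
Farrukh free within 10:00–16:00: 11:15–11:45, 13:30–14:30.
Callum free within 10:00–16:00: 12:00–13:00, 13:45–14:45, 15:00–16:00.
Hassan ∩ Farrukh: 13:30–14:30.
Hassan ∩ Farrukh ∩ Callum: 13:45–14:30.
Hassan ∩ Farrukh ∩ Callum ∩ Jamal: 13:45–14:00.
Restricted to 11:00–15:15: 13:45–14:00.
Windows ≥ 30 min: (none).

none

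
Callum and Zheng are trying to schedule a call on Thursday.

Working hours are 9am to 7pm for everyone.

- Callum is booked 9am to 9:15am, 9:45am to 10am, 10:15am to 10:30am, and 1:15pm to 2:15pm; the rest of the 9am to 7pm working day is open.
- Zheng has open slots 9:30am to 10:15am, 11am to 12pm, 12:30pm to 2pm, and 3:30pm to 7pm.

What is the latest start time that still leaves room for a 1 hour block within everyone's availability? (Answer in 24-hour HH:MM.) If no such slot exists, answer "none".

Callum free within 09:00–19:00: 09:15–09:45, 10:00–10:15, 10:30–13:15, 14:15–19:00.
Callum ∩ Zheng: 09:30–09:45, 10:00–10:15, 11:00–12:00, 12:30–13:15, 15:30–19:00.
Windows ≥ 60 min: 11:00–12:00, 15:30–19:00.
Latest start in the last window 15:30–19:00 is 19:00 − 60 min = 18:00.

18:00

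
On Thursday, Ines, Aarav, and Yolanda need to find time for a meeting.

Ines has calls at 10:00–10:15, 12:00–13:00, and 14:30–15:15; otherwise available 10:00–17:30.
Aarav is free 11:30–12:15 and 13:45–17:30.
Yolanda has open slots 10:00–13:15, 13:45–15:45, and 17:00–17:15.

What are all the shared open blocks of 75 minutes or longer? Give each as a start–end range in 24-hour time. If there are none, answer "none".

none

Ines free within 10:00–17:30: 10:15–12:00, 13:00–14:30, 15:15–17:30.
Ines ∩ Aarav: 11:30–12:00, 13:45–14:30, 15:15–17:30.
Ines ∩ Aarav ∩ Yolanda: 11:30–12:00, 13:45–14:30, 15:15–15:45, 17:00–17:15.
Windows ≥ 75 min: (none).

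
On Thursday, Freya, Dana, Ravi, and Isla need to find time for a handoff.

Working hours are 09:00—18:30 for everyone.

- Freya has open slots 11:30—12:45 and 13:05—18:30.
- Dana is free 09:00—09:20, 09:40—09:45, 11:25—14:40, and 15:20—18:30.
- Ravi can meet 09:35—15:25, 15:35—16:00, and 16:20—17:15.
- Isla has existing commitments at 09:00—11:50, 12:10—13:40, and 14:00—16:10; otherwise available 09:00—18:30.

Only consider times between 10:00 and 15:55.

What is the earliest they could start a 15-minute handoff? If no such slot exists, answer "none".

11:50

Isla free within 09:00–18:30: 11:50–12:10, 13:40–14:00, 16:10–18:30.
Freya ∩ Dana: 11:30–12:45, 13:05–14:40, 15:20–18:30.
Freya ∩ Dana ∩ Ravi: 11:30–12:45, 13:05–14:40, 15:20–15:25, 15:35–16:00, 16:20–17:15.
Freya ∩ Dana ∩ Ravi ∩ Isla: 11:50–12:10, 13:40–14:00, 16:20–17:15.
Restricted to 10:00–15:55: 11:50–12:10, 13:40–14:00.
Windows ≥ 15 min: 11:50–12:10, 13:40–14:00.
Earliest such window starts at 11:50.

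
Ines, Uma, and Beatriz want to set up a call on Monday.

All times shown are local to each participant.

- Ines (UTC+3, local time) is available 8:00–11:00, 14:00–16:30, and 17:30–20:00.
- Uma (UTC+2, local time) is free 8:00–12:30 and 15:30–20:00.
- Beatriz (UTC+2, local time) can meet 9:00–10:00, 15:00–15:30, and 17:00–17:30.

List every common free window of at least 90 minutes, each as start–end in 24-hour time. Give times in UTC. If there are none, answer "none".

Ines → UTC: 05:00–08:00, 11:00–13:30, 14:30–17:00.
Uma → UTC: 06:00–10:30, 13:30–18:00.
Beatriz → UTC: 07:00–08:00, 13:00–13:30, 15:00–15:30.
Ines ∩ Uma: 06:00–08:00, 14:30–17:00.
Ines ∩ Uma ∩ Beatriz: 07:00–08:00, 15:00–15:30.
Windows ≥ 90 min: (none).

none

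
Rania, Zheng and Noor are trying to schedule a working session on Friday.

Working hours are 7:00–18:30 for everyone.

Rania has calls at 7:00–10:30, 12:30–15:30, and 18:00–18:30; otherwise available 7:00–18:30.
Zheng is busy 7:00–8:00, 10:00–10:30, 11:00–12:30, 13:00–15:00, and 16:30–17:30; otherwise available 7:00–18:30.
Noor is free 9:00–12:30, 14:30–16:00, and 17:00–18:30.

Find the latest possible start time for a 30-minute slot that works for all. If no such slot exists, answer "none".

Rania free within 07:00–18:30: 10:30–12:30, 15:30–18:00.
Zheng free within 07:00–18:30: 08:00–10:00, 10:30–11:00, 12:30–13:00, 15:00–16:30, 17:30–18:30.
Rania ∩ Zheng: 10:30–11:00, 15:30–16:30, 17:30–18:00.
Rania ∩ Zheng ∩ Noor: 10:30–11:00, 15:30–16:00, 17:30–18:00.
Windows ≥ 30 min: 10:30–11:00, 15:30–16:00, 17:30–18:00.
Latest start in the last window 17:30–18:00 is 18:00 − 30 min = 17:30.

17:30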